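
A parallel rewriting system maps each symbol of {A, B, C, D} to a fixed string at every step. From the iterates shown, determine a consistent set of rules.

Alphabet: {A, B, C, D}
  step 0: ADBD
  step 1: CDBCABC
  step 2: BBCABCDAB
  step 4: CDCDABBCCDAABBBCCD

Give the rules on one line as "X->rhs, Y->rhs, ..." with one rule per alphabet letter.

  step 1 ⇒ step 2: CDBCABC ⇒ B·BC·A·B·CD·A·B
    A ↦ CD
    B ↦ A
    C ↦ B
    D ↦ BC

A->CD, B->A, C->B, D->BC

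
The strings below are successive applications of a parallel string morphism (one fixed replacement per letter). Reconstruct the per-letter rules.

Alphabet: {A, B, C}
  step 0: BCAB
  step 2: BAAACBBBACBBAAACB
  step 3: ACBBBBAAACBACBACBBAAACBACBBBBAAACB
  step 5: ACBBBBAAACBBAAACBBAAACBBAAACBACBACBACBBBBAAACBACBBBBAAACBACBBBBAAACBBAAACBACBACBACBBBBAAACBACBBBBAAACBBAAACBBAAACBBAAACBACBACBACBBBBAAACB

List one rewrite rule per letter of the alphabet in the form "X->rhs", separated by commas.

A->B, B->ACB, C->AA

  step 2 ⇒ step 3: BAAACBBBACBBAAACB ⇒ ACB·B·B·B·AA·ACB·ACB·ACB·B·AA·ACB·ACB·B·B·B·AA·ACB
    A ↦ B
    B ↦ ACB
    C ↦ AA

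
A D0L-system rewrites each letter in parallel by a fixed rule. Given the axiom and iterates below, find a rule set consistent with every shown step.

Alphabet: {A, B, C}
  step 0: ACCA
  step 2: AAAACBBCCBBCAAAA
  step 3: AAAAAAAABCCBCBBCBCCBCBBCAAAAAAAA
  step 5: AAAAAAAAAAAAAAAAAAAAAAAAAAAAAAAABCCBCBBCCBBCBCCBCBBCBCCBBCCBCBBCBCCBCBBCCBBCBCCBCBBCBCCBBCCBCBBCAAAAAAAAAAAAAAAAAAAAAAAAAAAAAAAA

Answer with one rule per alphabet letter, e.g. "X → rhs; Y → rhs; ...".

  step 2 ⇒ step 3: AAAACBBCCBBCAAAA ⇒ AA·AA·AA·AA·BC·CB·CB·BC·BC·CB·CB·BC·AA·AA·AA·AA
    A ↦ AA
    B ↦ CB
    C ↦ BC

A->AA, B->CB, C->BC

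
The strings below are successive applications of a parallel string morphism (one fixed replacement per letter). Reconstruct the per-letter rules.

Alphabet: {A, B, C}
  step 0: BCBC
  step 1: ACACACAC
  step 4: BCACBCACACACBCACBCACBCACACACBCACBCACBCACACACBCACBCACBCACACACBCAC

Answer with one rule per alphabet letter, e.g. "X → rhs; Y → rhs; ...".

  step 0 ⇒ step 1: BCBC ⇒ A·CAC·A·CAC
    B ↦ A
    C ↦ CAC
    A ↦ B  (constrained at step 1)

A->B, B->A, C->CAC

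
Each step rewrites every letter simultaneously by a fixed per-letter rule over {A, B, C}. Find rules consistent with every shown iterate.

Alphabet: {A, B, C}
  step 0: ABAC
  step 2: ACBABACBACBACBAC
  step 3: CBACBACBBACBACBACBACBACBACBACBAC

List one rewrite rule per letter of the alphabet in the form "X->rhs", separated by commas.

A->CB, B->BA, C->AC

  step 2 ⇒ step 3: ACBABACBACBACBAC ⇒ CB·AC·BA·CB·BA·CB·AC·BA·CB·AC·BA·CB·AC·BA·CB·AC
    A ↦ CB
    B ↦ BA
    C ↦ AC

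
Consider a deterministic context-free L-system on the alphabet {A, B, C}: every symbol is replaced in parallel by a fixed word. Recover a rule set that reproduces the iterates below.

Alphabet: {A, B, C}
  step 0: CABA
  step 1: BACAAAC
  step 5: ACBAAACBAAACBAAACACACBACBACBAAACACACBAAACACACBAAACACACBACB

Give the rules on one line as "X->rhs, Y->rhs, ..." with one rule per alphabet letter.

  step 0 ⇒ step 1: CABA ⇒ B·AC·AA·AC
    A ↦ AC
    B ↦ AA
    C ↦ B

A->AC, B->AA, C->B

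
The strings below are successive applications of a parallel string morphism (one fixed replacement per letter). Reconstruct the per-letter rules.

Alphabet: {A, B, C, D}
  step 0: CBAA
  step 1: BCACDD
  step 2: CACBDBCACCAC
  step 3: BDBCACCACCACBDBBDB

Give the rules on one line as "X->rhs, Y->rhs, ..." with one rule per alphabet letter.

  step 2 ⇒ step 3: CACBDBCACCAC ⇒ B·D·B·CAC·CAC·CAC·B·D·B·B·D·B
    A ↦ D
    B ↦ CAC
    C ↦ B
    D ↦ CAC

A->D, B->CAC, C->B, D->CAC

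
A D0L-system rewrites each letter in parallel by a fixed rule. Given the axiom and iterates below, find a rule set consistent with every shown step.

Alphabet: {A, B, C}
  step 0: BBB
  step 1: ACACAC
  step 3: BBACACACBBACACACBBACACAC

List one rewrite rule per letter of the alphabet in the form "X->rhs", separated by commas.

  step 0 ⇒ step 1: BBB ⇒ AC·AC·AC
    B ↦ AC
    A ↦ CB  (constrained at step 1)
    C ↦ BB  (constrained at step 1)

A->CB, B->AC, C->BB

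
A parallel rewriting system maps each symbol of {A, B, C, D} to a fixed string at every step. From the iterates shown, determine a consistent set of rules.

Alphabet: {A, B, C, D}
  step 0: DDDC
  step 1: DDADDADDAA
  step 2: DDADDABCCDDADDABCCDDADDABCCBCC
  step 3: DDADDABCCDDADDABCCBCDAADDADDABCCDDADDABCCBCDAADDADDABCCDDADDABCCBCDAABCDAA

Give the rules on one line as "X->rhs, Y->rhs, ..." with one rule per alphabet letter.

A->BCC, B->BCD, C->A, D->DDA

  step 2 ⇒ step 3: DDADDABCCDDADDABCCDDADDABCCBCC ⇒ DDA·DDA·BCC·DDA·DDA·BCC·BCD·A·A·DDA·DDA·BCC·DDA·DDA·BCC·BCD·A·A·DDA·DDA·BCC·DDA·DDA·BCC·BCD·A·A·BCD·A·A
    A ↦ BCC
    B ↦ BCD
    C ↦ A
    D ↦ DDA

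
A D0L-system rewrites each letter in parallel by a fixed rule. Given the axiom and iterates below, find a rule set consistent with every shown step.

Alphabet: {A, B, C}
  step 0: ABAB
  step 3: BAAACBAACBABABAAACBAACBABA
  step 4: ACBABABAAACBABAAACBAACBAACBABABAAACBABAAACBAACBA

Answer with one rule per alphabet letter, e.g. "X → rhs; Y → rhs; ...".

  step 3 ⇒ step 4: BAAACBAACBABABAAACBAACBABA ⇒ AC·BA·BA·BA·A·AC·BA·BA·A·AC·BA·AC·BA·AC·BA·BA·BA·A·AC·BA·BA·A·AC·BA·AC·BA
    A ↦ BA
    B ↦ AC
    C ↦ A

A->BA, B->AC, C->A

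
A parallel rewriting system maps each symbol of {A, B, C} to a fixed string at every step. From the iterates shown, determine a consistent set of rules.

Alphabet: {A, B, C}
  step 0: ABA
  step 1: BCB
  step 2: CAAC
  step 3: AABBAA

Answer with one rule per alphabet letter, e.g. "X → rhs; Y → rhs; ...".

  step 2 ⇒ step 3: CAAC ⇒ AA·B·B·AA
    A ↦ B
    C ↦ AA
  step 0 ⇒ step 1: ABA ⇒ B·C·B
    B ↦ C

A->B, B->C, C->AA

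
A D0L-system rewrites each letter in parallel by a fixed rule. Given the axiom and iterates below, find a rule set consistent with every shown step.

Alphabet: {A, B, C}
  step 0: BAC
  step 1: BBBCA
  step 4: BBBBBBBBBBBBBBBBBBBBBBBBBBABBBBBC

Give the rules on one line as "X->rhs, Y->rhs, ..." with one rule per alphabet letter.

A->BC, B->BB, C->A

  step 0 ⇒ step 1: BAC ⇒ BB·BC·A
    A ↦ BC
    B ↦ BB
    C ↦ A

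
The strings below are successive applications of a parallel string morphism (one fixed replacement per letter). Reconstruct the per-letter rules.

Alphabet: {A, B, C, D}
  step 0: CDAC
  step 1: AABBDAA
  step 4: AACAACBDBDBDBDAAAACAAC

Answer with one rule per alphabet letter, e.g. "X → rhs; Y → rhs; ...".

  step 0 ⇒ step 1: CDAC ⇒ AA·B·BD·AA
    A ↦ BD
    C ↦ AA
    D ↦ B
    B ↦ C  (constrained at step 1)

A->BD, B->C, C->AA, D->B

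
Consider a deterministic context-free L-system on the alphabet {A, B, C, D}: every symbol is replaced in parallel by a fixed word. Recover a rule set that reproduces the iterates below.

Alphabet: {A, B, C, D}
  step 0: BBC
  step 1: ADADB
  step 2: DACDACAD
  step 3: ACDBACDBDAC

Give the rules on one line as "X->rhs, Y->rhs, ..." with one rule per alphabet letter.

A->D, B->AD, C->B, D->AC

  step 2 ⇒ step 3: DACDACAD ⇒ AC·D·B·AC·D·B·D·AC
    A ↦ D
    C ↦ B
    D ↦ AC
  step 0 ⇒ step 1: BBC ⇒ AD·AD·B
    B ↦ AD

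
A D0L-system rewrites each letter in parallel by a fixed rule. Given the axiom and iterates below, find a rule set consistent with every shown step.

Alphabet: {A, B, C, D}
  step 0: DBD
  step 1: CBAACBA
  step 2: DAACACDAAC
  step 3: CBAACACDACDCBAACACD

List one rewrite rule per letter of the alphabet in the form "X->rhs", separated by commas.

  step 2 ⇒ step 3: DAACACDAAC ⇒ CBA·AC·AC·D·AC·D·CBA·AC·AC·D
    A ↦ AC
    C ↦ D
    D ↦ CBA
  step 0 ⇒ step 1: DBD ⇒ CBA·A·CBA
    B ↦ A

A->AC, B->A, C->D, D->CBA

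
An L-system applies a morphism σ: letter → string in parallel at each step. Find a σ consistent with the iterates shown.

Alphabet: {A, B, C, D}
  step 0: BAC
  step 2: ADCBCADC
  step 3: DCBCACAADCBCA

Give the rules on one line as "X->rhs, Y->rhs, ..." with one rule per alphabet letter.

  step 2 ⇒ step 3: ADCBCADC ⇒ DC·BC·A·CA·A·DC·BC·A
    A ↦ DC
    B ↦ CA
    C ↦ A
    D ↦ BC

A->DC, B->CA, C->A, D->BC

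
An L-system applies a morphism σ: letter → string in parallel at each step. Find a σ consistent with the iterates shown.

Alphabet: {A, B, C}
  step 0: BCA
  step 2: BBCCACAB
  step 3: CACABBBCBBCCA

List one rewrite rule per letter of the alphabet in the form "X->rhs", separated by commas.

  step 2 ⇒ step 3: BBCCACAB ⇒ CA·CA·B·B·BC·B·BC·CA
    A ↦ BC
    B ↦ CA
    C ↦ B

A->BC, B->CA, C->B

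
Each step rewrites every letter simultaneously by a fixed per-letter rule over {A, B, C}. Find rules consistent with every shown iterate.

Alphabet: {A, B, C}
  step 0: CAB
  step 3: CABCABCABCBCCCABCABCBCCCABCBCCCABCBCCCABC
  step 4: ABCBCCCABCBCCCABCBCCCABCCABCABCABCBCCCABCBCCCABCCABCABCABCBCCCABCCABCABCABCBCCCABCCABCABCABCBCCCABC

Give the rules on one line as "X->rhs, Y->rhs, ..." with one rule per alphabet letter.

  step 3 ⇒ step 4: CABCABCABCBCCCABCABCBCCCABCBCCCABCBCCCABC ⇒ ABC·BCC·C·ABC·BCC·C·ABC·BCC·C·ABC·C·ABC·ABC·ABC·BCC·C·ABC·BCC·C·ABC·C·ABC·ABC·ABC·BCC·C·ABC·C·ABC·ABC·ABC·BCC·C·ABC·C·ABC·ABC·ABC·BCC·C·ABC
    A ↦ BCC
    B ↦ C
    C ↦ ABC

A->BCC, B->C, C->ABC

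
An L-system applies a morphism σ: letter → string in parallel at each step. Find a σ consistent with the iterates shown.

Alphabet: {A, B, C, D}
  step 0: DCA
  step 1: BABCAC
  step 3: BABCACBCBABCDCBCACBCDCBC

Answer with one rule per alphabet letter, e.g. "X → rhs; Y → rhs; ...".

A->AC, B->DC, C->BC, D->BA

  step 0 ⇒ step 1: DCA ⇒ BA·BC·AC
    A ↦ AC
    C ↦ BC
    D ↦ BA
    B ↦ DC  (constrained at step 1)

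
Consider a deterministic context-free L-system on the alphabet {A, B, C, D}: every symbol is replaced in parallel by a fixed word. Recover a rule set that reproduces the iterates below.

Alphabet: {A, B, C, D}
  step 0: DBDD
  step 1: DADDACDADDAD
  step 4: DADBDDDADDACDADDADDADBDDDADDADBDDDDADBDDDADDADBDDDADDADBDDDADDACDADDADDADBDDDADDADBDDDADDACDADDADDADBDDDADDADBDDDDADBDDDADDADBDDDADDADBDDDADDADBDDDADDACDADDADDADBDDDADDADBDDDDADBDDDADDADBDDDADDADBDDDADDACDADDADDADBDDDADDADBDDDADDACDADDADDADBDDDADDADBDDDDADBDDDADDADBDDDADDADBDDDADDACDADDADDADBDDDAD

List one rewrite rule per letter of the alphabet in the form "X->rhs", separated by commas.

  step 0 ⇒ step 1: DBDD ⇒ DAD·DAC·DAD·DAD
    B ↦ DAC
    D ↦ DAD
    A ↦ BDD  (constrained at step 1)
    C ↦ D  (constrained at step 1)

A->BDD, B->DAC, C->D, D->DAD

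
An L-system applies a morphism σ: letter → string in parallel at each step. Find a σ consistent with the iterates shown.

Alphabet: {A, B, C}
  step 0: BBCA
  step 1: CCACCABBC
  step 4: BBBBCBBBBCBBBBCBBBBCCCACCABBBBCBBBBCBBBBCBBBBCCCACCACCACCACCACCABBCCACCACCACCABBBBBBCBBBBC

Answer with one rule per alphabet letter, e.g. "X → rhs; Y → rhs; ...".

  step 0 ⇒ step 1: BBCA ⇒ CCA·CCA·BB·C
    A ↦ C
    B ↦ CCA
    C ↦ BB

A->C, B->CCA, C->BB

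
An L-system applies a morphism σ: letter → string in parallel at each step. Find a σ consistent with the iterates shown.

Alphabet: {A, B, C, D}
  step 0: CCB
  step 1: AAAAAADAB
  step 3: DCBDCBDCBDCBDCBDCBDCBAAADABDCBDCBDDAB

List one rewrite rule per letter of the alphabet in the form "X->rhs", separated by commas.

A->D, B->DAB, C->AAA, D->DCB

  step 0 ⇒ step 1: CCB ⇒ AAA·AAA·DAB
    B ↦ DAB
    C ↦ AAA
    A ↦ D  (constrained at step 1)
    D ↦ DCB  (constrained at step 1)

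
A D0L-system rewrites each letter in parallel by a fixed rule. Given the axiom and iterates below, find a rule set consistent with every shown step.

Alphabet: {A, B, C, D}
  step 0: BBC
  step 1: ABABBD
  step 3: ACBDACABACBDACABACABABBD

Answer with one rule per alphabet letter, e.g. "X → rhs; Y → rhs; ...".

  step 0 ⇒ step 1: BBC ⇒ AB·AB·BD
    B ↦ AB
    C ↦ BD
    A ↦ AC  (constrained at step 1)
    D ↦ BD  (constrained at step 1)

A->AC, B->AB, C->BD, D->BD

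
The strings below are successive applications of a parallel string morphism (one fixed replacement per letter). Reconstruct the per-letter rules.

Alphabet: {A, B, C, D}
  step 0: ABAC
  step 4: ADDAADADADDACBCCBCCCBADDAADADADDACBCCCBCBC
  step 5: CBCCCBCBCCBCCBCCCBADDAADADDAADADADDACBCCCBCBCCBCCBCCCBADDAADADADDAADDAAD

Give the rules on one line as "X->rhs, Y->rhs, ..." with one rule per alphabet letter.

  step 4 ⇒ step 5: ADDAADADADDACBCCBCCCBADDAADADADDACBCCCBCBC ⇒ CB·C·C·CB·CB·C·CB·C·CB·C·C·CB·AD·DA·AD·AD·DA·AD·AD·AD·DA·CB·C·C·CB·CB·C·CB·C·CB·C·C·CB·AD·DA·AD·AD·AD·DA·AD·DA·AD
    A ↦ CB
    B ↦ DA
    C ↦ AD
    D ↦ C

A->CB, B->DA, C->AD, D->C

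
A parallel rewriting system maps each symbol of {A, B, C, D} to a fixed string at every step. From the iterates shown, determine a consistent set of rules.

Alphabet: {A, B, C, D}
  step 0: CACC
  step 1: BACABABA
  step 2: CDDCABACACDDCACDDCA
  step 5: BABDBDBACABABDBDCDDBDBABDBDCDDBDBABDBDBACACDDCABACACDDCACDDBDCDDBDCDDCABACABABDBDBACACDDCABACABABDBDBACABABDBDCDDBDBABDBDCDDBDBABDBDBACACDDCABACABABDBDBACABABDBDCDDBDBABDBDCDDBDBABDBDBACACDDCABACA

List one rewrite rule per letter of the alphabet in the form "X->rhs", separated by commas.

  step 1 ⇒ step 2: BACABABA ⇒ CDD·CA·BA·CA·CDD·CA·CDD·CA
    A ↦ CA
    B ↦ CDD
    C ↦ BA
    D ↦ BD  (constrained at step 2)

A->CA, B->CDD, C->BA, D->BD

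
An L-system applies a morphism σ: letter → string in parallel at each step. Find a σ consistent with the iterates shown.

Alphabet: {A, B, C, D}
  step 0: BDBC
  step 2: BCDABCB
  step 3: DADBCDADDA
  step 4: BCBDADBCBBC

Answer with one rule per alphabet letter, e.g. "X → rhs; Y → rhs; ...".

  step 3 ⇒ step 4: DADBCDADDA ⇒ B·C·B·DA·D·B·C·B·B·C
    A ↦ C
    B ↦ DA
    C ↦ D
    D ↦ B

A->C, B->DA, C->D, D->B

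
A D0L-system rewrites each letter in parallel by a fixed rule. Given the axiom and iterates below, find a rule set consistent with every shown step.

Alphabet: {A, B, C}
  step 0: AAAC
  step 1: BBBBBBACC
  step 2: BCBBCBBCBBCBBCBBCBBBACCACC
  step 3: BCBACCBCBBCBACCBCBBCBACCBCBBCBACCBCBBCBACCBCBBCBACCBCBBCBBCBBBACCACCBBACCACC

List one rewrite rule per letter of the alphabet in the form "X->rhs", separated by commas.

A->BB, B->BCB, C->ACC

  step 2 ⇒ step 3: BCBBCBBCBBCBBCBBCBBBACCACC ⇒ BCB·ACC·BCB·BCB·ACC·BCB·BCB·ACC·BCB·BCB·ACC·BCB·BCB·ACC·BCB·BCB·ACC·BCB·BCB·BCB·BB·ACC·ACC·BB·ACC·ACC
    A ↦ BB
    B ↦ BCB
    C ↦ ACC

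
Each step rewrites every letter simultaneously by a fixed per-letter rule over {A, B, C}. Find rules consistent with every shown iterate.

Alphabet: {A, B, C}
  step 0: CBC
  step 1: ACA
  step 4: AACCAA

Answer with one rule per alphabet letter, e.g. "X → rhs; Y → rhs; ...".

  step 0 ⇒ step 1: CBC ⇒ A·C·A
    B ↦ C
    C ↦ A
    A ↦ BB  (constrained at step 1)

A->BB, B->C, C->A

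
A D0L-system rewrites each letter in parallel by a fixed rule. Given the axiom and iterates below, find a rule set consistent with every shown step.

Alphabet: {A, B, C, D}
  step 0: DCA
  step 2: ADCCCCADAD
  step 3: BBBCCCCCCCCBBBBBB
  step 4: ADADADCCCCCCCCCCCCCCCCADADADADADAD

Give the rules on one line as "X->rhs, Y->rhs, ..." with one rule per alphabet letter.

A->BB, B->AD, C->CC, D->B

  step 3 ⇒ step 4: BBBCCCCCCCCBBBBBB ⇒ AD·AD·AD·CC·CC·CC·CC·CC·CC·CC·CC·AD·AD·AD·AD·AD·AD
    B ↦ AD
    C ↦ CC
  step 2 ⇒ step 3: ADCCCCADAD ⇒ BB·B·CC·CC·CC·CC·BB·B·BB·B
    A ↦ BB
  step 2 ⇒ step 3: ADCCCCADAD ⇒ BB·B·CC·CC·CC·CC·BB·B·BB·B
    D ↦ B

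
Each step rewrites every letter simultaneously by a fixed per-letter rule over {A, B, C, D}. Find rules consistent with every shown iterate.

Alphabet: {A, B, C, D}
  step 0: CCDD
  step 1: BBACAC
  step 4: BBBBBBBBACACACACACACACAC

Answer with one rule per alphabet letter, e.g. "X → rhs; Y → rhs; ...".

A->B, B->DD, C->B, D->AC

  step 0 ⇒ step 1: CCDD ⇒ B·B·AC·AC
    C ↦ B
    D ↦ AC
    A ↦ B  (constrained at step 1)
    B ↦ DD  (constrained at step 1)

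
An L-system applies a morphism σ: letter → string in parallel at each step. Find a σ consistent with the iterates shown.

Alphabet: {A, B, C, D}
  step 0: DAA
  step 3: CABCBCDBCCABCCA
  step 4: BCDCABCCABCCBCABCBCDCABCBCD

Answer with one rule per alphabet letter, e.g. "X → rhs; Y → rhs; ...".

  step 3 ⇒ step 4: CABCBCDBCCABCCA ⇒ BC·D·CA·BC·CA·BC·CB·CA·BC·BC·D·CA·BC·BC·D
    A ↦ D
    B ↦ CA
    C ↦ BC
    D ↦ CB

A->D, B->CA, C->BC, D->CB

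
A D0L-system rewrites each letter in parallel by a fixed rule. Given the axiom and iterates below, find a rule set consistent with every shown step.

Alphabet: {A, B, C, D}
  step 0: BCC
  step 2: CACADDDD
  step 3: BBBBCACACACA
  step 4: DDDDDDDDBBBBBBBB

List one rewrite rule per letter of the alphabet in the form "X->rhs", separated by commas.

  step 3 ⇒ step 4: BBBBCACACACA ⇒ DD·DD·DD·DD·B·B·B·B·B·B·B·B
    A ↦ B
    B ↦ DD
    C ↦ B
  step 2 ⇒ step 3: CACADDDD ⇒ B·B·B·B·CA·CA·CA·CA
    D ↦ CA

A->B, B->DD, C->B, D->CA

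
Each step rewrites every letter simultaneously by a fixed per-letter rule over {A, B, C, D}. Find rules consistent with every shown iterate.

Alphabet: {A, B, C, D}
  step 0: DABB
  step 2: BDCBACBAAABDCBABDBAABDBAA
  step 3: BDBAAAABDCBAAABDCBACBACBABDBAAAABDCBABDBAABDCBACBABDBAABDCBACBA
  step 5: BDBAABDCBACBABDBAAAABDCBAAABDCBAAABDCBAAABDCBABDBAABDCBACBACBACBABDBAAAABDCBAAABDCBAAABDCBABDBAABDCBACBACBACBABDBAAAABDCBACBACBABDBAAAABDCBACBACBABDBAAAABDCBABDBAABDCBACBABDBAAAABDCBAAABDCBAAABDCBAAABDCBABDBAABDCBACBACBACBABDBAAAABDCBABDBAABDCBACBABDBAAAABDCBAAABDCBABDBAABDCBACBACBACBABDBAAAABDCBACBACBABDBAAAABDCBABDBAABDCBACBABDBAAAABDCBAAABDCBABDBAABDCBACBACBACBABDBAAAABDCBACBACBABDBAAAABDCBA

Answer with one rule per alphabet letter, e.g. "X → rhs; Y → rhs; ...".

A->CBA, B->BD, C->AA, D->BAA

  step 2 ⇒ step 3: BDCBACBAAABDCBABDBAABDBAA ⇒ BD·BAA·AA·BD·CBA·AA·BD·CBA·CBA·CBA·BD·BAA·AA·BD·CBA·BD·BAA·BD·CBA·CBA·BD·BAA·BD·CBA·CBA
    A ↦ CBA
    B ↦ BD
    C ↦ AA
    D ↦ BAA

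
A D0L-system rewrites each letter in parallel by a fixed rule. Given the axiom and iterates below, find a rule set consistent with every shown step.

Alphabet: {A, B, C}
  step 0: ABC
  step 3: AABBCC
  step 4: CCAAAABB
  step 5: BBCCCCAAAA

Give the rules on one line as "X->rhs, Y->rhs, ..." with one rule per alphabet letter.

A->C, B->AA, C->B

  step 4 ⇒ step 5: CCAAAABB ⇒ B·B·C·C·C·C·AA·AA
    A ↦ C
    B ↦ AA
    C ↦ B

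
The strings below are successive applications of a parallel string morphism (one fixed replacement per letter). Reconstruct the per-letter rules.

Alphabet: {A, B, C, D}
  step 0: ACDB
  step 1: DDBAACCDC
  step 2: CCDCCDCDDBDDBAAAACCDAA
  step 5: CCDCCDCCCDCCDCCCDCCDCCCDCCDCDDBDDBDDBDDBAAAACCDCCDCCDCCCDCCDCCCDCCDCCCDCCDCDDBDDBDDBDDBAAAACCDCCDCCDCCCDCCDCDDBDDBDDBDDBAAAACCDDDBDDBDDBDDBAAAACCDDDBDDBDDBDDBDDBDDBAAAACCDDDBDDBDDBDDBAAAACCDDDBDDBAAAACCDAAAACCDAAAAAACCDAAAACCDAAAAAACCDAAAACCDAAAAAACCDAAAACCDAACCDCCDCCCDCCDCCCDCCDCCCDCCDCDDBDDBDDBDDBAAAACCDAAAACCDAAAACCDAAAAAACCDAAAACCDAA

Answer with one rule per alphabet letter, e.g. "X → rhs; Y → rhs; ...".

  step 1 ⇒ step 2: DDBAACCDC ⇒ CCD·CCD·C·DDB·DDB·AA·AA·CCD·AA
    A ↦ DDB
    B ↦ C
    C ↦ AA
    D ↦ CCD

A->DDB, B->C, C->AA, D->CCD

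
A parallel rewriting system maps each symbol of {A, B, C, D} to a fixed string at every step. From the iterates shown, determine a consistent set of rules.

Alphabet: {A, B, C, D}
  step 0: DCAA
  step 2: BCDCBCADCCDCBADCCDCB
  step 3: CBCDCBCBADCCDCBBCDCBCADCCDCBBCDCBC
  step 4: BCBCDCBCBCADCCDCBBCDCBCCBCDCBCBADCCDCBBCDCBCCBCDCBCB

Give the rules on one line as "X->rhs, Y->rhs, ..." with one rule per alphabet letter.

  step 3 ⇒ step 4: CBCDCBCBADCCDCBBCDCBCADCCDCBBCDCBC ⇒ B·C·B·CDC·B·C·B·C·ADC·CDC·B·B·CDC·B·C·C·B·CDC·B·C·B·ADC·CDC·B·B·CDC·B·C·C·B·CDC·B·C·B
    A ↦ ADC
    B ↦ C
    C ↦ B
    D ↦ CDC

A->ADC, B->C, C->B, D->CDC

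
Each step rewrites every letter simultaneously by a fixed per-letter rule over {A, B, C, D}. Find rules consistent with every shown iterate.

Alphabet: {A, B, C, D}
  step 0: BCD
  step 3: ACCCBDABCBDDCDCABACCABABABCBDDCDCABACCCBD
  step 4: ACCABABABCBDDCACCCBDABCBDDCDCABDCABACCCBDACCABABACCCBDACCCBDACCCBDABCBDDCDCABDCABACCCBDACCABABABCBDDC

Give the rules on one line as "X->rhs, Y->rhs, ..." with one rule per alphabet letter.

A->ACC, B->CBD, C->AB, D->DC

  step 3 ⇒ step 4: ACCCBDABCBDDCDCABACCABABABCBDDCDCABACCCBD ⇒ ACC·AB·AB·AB·CBD·DC·ACC·CBD·AB·CBD·DC·DC·AB·DC·AB·ACC·CBD·ACC·AB·AB·ACC·CBD·ACC·CBD·ACC·CBD·AB·CBD·DC·DC·AB·DC·AB·ACC·CBD·ACC·AB·AB·AB·CBD·DC
    A ↦ ACC
    B ↦ CBD
    C ↦ AB
    D ↦ DC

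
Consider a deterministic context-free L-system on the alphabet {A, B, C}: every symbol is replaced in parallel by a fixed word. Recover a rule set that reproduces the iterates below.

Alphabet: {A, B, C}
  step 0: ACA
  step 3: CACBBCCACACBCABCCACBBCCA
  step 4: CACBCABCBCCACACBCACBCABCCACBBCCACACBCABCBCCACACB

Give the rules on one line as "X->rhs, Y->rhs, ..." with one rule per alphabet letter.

  step 3 ⇒ step 4: CACBBCCACACBCABCCACBBCCA ⇒ CA·CB·CA·BC·BC·CA·CA·CB·CA·CB·CA·BC·CA·CB·BC·CA·CA·CB·CA·BC·BC·CA·CA·CB
    A ↦ CB
    B ↦ BC
    C ↦ CA

A->CB, B->BC, C->CA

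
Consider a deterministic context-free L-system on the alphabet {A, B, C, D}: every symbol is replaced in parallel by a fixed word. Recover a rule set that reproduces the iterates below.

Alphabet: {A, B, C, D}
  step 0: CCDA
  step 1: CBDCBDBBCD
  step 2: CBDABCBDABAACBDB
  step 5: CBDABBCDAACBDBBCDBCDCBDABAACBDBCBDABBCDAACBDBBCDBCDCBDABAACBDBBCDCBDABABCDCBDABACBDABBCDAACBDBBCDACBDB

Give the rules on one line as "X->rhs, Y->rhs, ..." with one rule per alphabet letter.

  step 1 ⇒ step 2: CBDCBDBBCD ⇒ CBD·A·B·CBD·A·B·A·A·CBD·B
    B ↦ A
    C ↦ CBD
    D ↦ B
  step 0 ⇒ step 1: CCDA ⇒ CBD·CBD·B·BCD
    A ↦ BCD

A->BCD, B->A, C->CBD, D->B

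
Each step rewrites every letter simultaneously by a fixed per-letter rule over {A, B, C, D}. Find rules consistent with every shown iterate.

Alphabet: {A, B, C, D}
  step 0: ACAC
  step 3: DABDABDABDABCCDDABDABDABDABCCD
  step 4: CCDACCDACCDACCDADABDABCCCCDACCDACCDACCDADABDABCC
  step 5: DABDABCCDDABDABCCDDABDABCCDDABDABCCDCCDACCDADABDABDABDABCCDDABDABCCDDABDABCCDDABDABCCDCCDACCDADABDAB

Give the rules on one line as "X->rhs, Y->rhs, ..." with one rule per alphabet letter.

  step 4 ⇒ step 5: CCDACCDACCDACCDADABDABCCCCDACCDACCDACCDADABDABCC ⇒ DAB·DAB·CC·D·DAB·DAB·CC·D·DAB·DAB·CC·D·DAB·DAB·CC·D·CC·D·A·CC·D·A·DAB·DAB·DAB·DAB·CC·D·DAB·DAB·CC·D·DAB·DAB·CC·D·DAB·DAB·CC·D·CC·D·A·CC·D·A·DAB·DAB
    A ↦ D
    B ↦ A
    C ↦ DAB
    D ↦ CC

A->D, B->A, C->DAB, D->CC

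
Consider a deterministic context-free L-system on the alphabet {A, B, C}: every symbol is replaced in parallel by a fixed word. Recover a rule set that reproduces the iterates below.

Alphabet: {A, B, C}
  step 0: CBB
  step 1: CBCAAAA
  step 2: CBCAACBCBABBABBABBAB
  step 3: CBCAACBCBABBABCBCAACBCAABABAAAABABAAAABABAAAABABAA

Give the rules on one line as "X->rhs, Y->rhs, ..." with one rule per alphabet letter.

A->BAB, B->AA, C->CBC

  step 2 ⇒ step 3: CBCAACBCBABBABBABBAB ⇒ CBC·AA·CBC·BAB·BAB·CBC·AA·CBC·AA·BAB·AA·AA·BAB·AA·AA·BAB·AA·AA·BAB·AA
    A ↦ BAB
    B ↦ AA
    C ↦ CBC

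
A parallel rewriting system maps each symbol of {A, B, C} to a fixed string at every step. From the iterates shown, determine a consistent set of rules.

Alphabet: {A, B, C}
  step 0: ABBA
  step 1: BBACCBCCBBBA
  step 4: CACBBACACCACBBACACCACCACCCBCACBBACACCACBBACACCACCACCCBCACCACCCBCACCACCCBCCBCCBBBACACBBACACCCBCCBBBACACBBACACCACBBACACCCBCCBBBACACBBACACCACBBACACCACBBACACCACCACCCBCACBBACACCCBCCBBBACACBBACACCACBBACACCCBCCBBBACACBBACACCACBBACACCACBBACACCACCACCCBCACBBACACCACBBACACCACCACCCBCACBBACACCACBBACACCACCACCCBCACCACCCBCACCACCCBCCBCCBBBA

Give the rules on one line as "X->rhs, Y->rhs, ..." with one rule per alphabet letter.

A->BBA, B->CCB, C->CAC

  step 0 ⇒ step 1: ABBA ⇒ BBA·CCB·CCB·BBA
    A ↦ BBA
    B ↦ CCB
    C ↦ CAC  (constrained at step 1)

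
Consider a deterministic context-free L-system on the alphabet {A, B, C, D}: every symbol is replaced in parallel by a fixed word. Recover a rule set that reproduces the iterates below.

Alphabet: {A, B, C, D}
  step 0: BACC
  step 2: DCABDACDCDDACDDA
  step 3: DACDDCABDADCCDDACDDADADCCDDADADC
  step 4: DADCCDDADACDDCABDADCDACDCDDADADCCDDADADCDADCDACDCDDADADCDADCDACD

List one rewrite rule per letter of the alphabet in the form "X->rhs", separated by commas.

  step 3 ⇒ step 4: DACDDCABDADCCDDACDDADADCCDDADADC ⇒ DA·DC·CD·DA·DA·CD·DC·AB·DA·DC·DA·CD·CD·DA·DA·DC·CD·DA·DA·DC·DA·DC·DA·CD·CD·DA·DA·DC·DA·DC·DA·CD
    A ↦ DC
    B ↦ AB
    C ↦ CD
    D ↦ DA

A->DC, B->AB, C->CD, D->DA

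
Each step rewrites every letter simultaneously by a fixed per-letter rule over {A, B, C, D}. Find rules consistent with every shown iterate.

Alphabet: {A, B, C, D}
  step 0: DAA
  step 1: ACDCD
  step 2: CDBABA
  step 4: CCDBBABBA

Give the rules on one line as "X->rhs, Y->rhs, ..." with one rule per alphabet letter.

A->CD, B->C, C->B, D->A

  step 1 ⇒ step 2: ACDCD ⇒ CD·B·A·B·A
    A ↦ CD
    C ↦ B
    D ↦ A
    B ↦ C  (constrained at step 2)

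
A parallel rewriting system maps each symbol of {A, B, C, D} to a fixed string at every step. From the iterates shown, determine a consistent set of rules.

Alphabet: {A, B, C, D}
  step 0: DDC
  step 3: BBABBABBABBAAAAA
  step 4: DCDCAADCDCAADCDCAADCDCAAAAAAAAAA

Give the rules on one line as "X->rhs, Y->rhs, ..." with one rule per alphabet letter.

A->AA, B->DC, C->A, D->BB

  step 3 ⇒ step 4: BBABBABBABBAAAAA ⇒ DC·DC·AA·DC·DC·AA·DC·DC·AA·DC·DC·AA·AA·AA·AA·AA
    A ↦ AA
    B ↦ DC
    C ↦ A  (constrained at step 0)
    D ↦ BB  (constrained at step 0)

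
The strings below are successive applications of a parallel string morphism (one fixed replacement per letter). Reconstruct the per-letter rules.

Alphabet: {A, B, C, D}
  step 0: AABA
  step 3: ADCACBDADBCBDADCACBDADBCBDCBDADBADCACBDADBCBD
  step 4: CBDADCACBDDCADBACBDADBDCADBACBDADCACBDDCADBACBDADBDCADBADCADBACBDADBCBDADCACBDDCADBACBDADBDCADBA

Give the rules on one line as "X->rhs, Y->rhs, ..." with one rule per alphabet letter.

A->CBD, B->DB, C->DCA, D->A

  step 3 ⇒ step 4: ADCACBDADBCBDADCACBDADBCBDCBDADBADCACBDADBCBD ⇒ CBD·A·DCA·CBD·DCA·DB·A·CBD·A·DB·DCA·DB·A·CBD·A·DCA·CBD·DCA·DB·A·CBD·A·DB·DCA·DB·A·DCA·DB·A·CBD·A·DB·CBD·A·DCA·CBD·DCA·DB·A·CBD·A·DB·DCA·DB·A
    A ↦ CBD
    B ↦ DB
    C ↦ DCA
    D ↦ A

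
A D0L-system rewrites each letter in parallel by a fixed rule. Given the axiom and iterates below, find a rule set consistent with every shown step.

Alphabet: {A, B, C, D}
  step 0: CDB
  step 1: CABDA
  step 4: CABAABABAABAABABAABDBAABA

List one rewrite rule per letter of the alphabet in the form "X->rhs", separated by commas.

A->BA, B->A, C->CA, D->BD

  step 0 ⇒ step 1: CDB ⇒ CA·BD·A
    B ↦ A
    C ↦ CA
    D ↦ BD
    A ↦ BA  (constrained at step 1)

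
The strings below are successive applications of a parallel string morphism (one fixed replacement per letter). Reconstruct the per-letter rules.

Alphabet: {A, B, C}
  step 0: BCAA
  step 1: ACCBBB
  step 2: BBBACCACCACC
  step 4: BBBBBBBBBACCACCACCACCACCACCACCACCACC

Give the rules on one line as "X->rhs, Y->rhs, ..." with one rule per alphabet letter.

A->B, B->ACC, C->B

  step 1 ⇒ step 2: ACCBBB ⇒ B·B·B·ACC·ACC·ACC
    A ↦ B
    B ↦ ACC
    C ↦ B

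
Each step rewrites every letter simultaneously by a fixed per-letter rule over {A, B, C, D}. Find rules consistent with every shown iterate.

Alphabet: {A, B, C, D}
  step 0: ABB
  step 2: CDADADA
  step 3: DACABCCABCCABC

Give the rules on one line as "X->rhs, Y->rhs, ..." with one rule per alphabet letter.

  step 2 ⇒ step 3: CDADADA ⇒ DA·CA·BC·CA·BC·CA·BC
    A ↦ BC
    C ↦ DA
    D ↦ CA
    B ↦ C  (constrained at step 0)

A->BC, B->C, C->DA, D->CA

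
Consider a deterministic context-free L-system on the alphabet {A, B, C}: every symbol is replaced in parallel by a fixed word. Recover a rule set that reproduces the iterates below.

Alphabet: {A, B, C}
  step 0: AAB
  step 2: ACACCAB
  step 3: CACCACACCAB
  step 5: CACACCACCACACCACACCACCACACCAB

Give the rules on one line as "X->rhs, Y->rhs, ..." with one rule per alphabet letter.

  step 2 ⇒ step 3: ACACCAB ⇒ C·AC·C·AC·AC·C·AB
    A ↦ C
    B ↦ AB
    C ↦ AC

A->C, B->AB, C->AC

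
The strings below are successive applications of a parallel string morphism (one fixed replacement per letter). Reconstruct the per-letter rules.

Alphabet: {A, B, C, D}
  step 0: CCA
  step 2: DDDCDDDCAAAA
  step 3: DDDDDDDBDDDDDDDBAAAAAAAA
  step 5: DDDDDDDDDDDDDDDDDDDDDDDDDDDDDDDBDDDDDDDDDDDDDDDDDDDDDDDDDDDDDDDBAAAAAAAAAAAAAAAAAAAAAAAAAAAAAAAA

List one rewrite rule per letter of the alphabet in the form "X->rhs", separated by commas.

  step 2 ⇒ step 3: DDDCDDDCAAAA ⇒ DD·DD·DD·DB·DD·DD·DD·DB·AA·AA·AA·AA
    A ↦ AA
    C ↦ DB
    D ↦ DD
    B ↦ DC  (constrained at step 3)

A->AA, B->DC, C->DB, D->DD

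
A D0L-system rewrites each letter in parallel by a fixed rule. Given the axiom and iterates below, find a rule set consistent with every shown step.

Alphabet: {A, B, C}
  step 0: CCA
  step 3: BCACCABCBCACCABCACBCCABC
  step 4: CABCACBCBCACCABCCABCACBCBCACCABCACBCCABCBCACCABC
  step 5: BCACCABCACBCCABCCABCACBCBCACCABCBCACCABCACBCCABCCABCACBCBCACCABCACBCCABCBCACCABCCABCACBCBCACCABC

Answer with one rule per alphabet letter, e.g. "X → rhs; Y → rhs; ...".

A->AC, B->CA, C->BC

  step 4 ⇒ step 5: CABCACBCBCACCABCCABCACBCBCACCABCACBCCABCBCACCABC ⇒ BC·AC·CA·BC·AC·BC·CA·BC·CA·BC·AC·BC·BC·AC·CA·BC·BC·AC·CA·BC·AC·BC·CA·BC·CA·BC·AC·BC·BC·AC·CA·BC·AC·BC·CA·BC·BC·AC·CA·BC·CA·BC·AC·BC·BC·AC·CA·BC
    A ↦ AC
    B ↦ CA
    C ↦ BC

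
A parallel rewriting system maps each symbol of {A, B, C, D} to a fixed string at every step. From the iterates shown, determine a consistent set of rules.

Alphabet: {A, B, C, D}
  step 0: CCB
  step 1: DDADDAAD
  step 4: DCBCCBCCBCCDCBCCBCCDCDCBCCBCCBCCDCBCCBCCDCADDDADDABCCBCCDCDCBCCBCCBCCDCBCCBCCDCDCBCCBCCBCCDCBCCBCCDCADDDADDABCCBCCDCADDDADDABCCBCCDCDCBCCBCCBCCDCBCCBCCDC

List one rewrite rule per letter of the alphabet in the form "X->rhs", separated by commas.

A->DC, B->AD, C->DDA, D->BCC

  step 0 ⇒ step 1: CCB ⇒ DDA·DDA·AD
    B ↦ AD
    C ↦ DDA
    A ↦ DC  (constrained at step 1)
    D ↦ BCC  (constrained at step 1)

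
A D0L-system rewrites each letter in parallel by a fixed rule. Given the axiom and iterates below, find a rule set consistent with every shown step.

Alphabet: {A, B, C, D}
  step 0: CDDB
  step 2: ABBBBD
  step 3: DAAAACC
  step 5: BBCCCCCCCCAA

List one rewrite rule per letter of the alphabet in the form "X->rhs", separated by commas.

A->D, B->A, C->B, D->CC

  step 2 ⇒ step 3: ABBBBD ⇒ D·A·A·A·A·CC
    A ↦ D
    B ↦ A
    D ↦ CC
    C ↦ B  (constrained at step 0)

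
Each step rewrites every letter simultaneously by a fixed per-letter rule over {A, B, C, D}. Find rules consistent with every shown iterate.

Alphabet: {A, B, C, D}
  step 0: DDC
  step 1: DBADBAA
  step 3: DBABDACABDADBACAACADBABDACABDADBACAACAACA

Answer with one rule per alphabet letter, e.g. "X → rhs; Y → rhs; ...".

A->CA, B->BDA, C->A, D->DBA

  step 0 ⇒ step 1: DDC ⇒ DBA·DBA·A
    C ↦ A
    D ↦ DBA
    A ↦ CA  (constrained at step 1)
    B ↦ BDA  (constrained at step 1)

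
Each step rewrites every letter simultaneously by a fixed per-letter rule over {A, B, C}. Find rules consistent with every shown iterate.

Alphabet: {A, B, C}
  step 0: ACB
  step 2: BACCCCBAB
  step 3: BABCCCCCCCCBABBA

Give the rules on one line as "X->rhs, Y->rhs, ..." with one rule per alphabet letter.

  step 2 ⇒ step 3: BACCCCBAB ⇒ BA·B·CC·CC·CC·CC·BA·B·BA
    A ↦ B
    B ↦ BA
    C ↦ CC

A->B, B->BA, C->CC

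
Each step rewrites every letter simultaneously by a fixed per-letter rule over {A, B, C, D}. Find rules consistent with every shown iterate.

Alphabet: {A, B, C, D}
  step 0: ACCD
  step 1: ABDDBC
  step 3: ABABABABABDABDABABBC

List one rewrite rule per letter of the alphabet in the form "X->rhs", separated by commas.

A->AB, B->AB, C->D, D->BC

  step 0 ⇒ step 1: ACCD ⇒ AB·D·D·BC
    A ↦ AB
    C ↦ D
    D ↦ BC
    B ↦ AB  (constrained at step 1)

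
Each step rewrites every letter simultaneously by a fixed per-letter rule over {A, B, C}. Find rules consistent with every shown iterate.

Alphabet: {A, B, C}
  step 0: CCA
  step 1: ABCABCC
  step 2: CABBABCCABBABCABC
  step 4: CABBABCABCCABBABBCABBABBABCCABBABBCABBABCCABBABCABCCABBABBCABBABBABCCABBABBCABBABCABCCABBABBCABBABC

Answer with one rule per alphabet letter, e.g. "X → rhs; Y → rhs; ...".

A->C, B->ABB, C->ABC

  step 1 ⇒ step 2: ABCABCC ⇒ C·ABB·ABC·C·ABB·ABC·ABC
    A ↦ C
    B ↦ ABB
    C ↦ ABC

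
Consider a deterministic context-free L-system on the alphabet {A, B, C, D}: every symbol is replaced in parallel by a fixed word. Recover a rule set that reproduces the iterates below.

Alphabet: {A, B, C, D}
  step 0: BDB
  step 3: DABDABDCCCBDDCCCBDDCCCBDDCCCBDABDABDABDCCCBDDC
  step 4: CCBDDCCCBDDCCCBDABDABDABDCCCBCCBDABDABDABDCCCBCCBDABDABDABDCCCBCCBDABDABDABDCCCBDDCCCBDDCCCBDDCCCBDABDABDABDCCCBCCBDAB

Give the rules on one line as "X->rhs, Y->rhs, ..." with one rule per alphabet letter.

A->D, B->DC, C->DAB, D->CCB

  step 3 ⇒ step 4: DABDABDCCCBDDCCCBDDCCCBDDCCCBDABDABDABDCCCBDDC ⇒ CCB·D·DC·CCB·D·DC·CCB·DAB·DAB·DAB·DC·CCB·CCB·DAB·DAB·DAB·DC·CCB·CCB·DAB·DAB·DAB·DC·CCB·CCB·DAB·DAB·DAB·DC·CCB·D·DC·CCB·D·DC·CCB·D·DC·CCB·DAB·DAB·DAB·DC·CCB·CCB·DAB
    A ↦ D
    B ↦ DC
    C ↦ DAB
    D ↦ CCB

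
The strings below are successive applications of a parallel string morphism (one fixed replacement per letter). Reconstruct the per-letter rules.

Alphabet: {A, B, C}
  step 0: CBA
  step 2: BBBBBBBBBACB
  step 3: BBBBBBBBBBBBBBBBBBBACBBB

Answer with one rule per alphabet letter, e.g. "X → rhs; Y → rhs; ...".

  step 2 ⇒ step 3: BBBBBBBBBACB ⇒ BB·BB·BB·BB·BB·BB·BB·BB·BB·BAC·B·BB
    A ↦ BAC
    B ↦ BB
    C ↦ B

A->BAC, B->BB, C->B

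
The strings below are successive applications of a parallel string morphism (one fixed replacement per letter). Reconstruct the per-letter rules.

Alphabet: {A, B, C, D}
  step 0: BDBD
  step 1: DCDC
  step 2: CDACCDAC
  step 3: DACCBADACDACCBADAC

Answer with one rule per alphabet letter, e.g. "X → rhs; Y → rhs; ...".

A->BA, B->D, C->DAC, D->C

  step 2 ⇒ step 3: CDACCDAC ⇒ DAC·C·BA·DAC·DAC·C·BA·DAC
    A ↦ BA
    C ↦ DAC
    D ↦ C
  step 0 ⇒ step 1: BDBD ⇒ D·C·D·C
    B ↦ D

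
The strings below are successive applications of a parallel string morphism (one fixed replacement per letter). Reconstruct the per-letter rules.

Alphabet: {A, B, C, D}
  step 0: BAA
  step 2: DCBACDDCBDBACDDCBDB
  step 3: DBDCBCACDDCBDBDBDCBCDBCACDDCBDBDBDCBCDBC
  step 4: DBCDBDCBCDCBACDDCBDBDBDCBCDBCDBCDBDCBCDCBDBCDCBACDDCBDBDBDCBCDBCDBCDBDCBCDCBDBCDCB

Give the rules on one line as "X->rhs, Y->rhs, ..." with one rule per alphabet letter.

A->ACD, B->C, C->DCB, D->DB

  step 3 ⇒ step 4: DBDCBCACDDCBDBDBDCBCDBCACDDCBDBDBDCBCDBC ⇒ DB·C·DB·DCB·C·DCB·ACD·DCB·DB·DB·DCB·C·DB·C·DB·C·DB·DCB·C·DCB·DB·C·DCB·ACD·DCB·DB·DB·DCB·C·DB·C·DB·C·DB·DCB·C·DCB·DB·C·DCB
    A ↦ ACD
    B ↦ C
    C ↦ DCB
    D ↦ DB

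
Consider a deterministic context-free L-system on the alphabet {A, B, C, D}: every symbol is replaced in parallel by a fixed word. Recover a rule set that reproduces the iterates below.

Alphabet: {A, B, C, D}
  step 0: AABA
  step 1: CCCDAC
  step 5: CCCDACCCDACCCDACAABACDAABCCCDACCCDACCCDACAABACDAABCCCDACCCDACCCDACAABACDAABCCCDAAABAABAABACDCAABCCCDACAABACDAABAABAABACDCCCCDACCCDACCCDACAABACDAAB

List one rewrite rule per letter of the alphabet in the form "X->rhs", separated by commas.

  step 0 ⇒ step 1: AABA ⇒ C·C·CDA·C
    A ↦ C
    B ↦ CDA
    C ↦ AAB  (constrained at step 1)
    D ↦ ACD  (constrained at step 1)

A->C, B->CDA, C->AAB, D->ACD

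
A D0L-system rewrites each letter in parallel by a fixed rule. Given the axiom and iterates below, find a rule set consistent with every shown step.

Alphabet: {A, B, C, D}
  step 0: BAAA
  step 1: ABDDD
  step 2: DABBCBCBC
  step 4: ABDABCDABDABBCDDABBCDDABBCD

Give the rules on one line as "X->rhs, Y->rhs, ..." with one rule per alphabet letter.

A->D, B->AB, C->DA, D->BC

  step 1 ⇒ step 2: ABDDD ⇒ D·AB·BC·BC·BC
    A ↦ D
    B ↦ AB
    D ↦ BC
    C ↦ DA  (constrained at step 2)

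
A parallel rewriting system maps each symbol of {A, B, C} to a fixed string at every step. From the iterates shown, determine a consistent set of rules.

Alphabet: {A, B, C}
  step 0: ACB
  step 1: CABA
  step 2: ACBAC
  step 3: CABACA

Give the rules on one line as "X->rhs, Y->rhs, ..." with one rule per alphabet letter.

A->C, B->BA, C->A

  step 2 ⇒ step 3: ACBAC ⇒ C·A·BA·C·A
    A ↦ C
    B ↦ BA
    C ↦ A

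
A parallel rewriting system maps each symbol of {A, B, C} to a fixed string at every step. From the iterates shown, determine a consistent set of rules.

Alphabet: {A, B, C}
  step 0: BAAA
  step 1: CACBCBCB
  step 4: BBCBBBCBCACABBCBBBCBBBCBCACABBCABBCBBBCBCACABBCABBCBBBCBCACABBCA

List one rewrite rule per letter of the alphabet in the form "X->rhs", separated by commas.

  step 0 ⇒ step 1: BAAA ⇒ CA·CB·CB·CB
    A ↦ CB
    B ↦ CA
    C ↦ BB  (constrained at step 1)

A->CB, B->CA, C->BB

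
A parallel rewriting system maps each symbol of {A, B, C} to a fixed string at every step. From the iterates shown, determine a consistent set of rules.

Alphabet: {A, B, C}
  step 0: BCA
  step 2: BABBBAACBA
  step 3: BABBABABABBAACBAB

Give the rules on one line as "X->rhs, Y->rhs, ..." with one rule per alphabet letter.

  step 2 ⇒ step 3: BABBBAACBA ⇒ BA·B·BA·BA·BA·B·B·AAC·BA·B
    A ↦ B
    B ↦ BA
    C ↦ AAC

A->B, B->BA, C->AAC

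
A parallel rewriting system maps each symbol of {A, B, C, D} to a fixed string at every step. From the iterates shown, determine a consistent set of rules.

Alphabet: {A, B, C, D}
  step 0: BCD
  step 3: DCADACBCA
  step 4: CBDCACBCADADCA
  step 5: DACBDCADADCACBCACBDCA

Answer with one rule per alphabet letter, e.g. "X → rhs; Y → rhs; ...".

  step 4 ⇒ step 5: CBDCACBCADADCA ⇒ D·A·CB·D·CA·D·A·D·CA·CB·CA·CB·D·CA
    A ↦ CA
    B ↦ A
    C ↦ D
    D ↦ CB

A->CA, B->A, C->D, D->CB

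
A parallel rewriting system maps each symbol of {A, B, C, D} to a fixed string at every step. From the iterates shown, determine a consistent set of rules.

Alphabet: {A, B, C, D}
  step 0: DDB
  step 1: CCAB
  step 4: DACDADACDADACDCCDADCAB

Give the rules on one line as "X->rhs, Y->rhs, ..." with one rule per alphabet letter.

A->DC, B->AB, C->DA, D->C

  step 0 ⇒ step 1: DDB ⇒ C·C·AB
    B ↦ AB
    D ↦ C
    A ↦ DC  (constrained at step 1)
    C ↦ DA  (constrained at step 1)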